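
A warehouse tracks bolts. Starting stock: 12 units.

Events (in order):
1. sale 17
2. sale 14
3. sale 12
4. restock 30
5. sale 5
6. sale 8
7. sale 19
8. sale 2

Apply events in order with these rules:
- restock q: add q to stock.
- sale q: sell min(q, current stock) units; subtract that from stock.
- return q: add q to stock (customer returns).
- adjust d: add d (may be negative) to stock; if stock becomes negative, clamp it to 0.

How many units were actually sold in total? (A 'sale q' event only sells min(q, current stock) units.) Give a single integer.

Processing events:
Start: stock = 12
  Event 1 (sale 17): sell min(17,12)=12. stock: 12 - 12 = 0. total_sold = 12
  Event 2 (sale 14): sell min(14,0)=0. stock: 0 - 0 = 0. total_sold = 12
  Event 3 (sale 12): sell min(12,0)=0. stock: 0 - 0 = 0. total_sold = 12
  Event 4 (restock 30): 0 + 30 = 30
  Event 5 (sale 5): sell min(5,30)=5. stock: 30 - 5 = 25. total_sold = 17
  Event 6 (sale 8): sell min(8,25)=8. stock: 25 - 8 = 17. total_sold = 25
  Event 7 (sale 19): sell min(19,17)=17. stock: 17 - 17 = 0. total_sold = 42
  Event 8 (sale 2): sell min(2,0)=0. stock: 0 - 0 = 0. total_sold = 42
Final: stock = 0, total_sold = 42

Answer: 42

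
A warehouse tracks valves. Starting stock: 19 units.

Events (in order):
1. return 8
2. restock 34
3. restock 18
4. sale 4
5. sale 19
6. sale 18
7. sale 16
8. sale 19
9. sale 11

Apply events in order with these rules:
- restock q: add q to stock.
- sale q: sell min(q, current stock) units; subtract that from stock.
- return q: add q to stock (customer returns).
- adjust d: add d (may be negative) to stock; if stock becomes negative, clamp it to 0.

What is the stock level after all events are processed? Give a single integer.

Answer: 0

Derivation:
Processing events:
Start: stock = 19
  Event 1 (return 8): 19 + 8 = 27
  Event 2 (restock 34): 27 + 34 = 61
  Event 3 (restock 18): 61 + 18 = 79
  Event 4 (sale 4): sell min(4,79)=4. stock: 79 - 4 = 75. total_sold = 4
  Event 5 (sale 19): sell min(19,75)=19. stock: 75 - 19 = 56. total_sold = 23
  Event 6 (sale 18): sell min(18,56)=18. stock: 56 - 18 = 38. total_sold = 41
  Event 7 (sale 16): sell min(16,38)=16. stock: 38 - 16 = 22. total_sold = 57
  Event 8 (sale 19): sell min(19,22)=19. stock: 22 - 19 = 3. total_sold = 76
  Event 9 (sale 11): sell min(11,3)=3. stock: 3 - 3 = 0. total_sold = 79
Final: stock = 0, total_sold = 79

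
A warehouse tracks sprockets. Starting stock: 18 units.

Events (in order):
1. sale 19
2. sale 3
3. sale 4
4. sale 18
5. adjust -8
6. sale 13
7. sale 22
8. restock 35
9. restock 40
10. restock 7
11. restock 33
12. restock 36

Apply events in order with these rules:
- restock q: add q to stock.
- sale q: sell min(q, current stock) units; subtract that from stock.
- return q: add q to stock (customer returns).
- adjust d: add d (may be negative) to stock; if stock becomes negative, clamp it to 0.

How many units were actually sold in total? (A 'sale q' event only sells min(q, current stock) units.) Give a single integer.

Answer: 18

Derivation:
Processing events:
Start: stock = 18
  Event 1 (sale 19): sell min(19,18)=18. stock: 18 - 18 = 0. total_sold = 18
  Event 2 (sale 3): sell min(3,0)=0. stock: 0 - 0 = 0. total_sold = 18
  Event 3 (sale 4): sell min(4,0)=0. stock: 0 - 0 = 0. total_sold = 18
  Event 4 (sale 18): sell min(18,0)=0. stock: 0 - 0 = 0. total_sold = 18
  Event 5 (adjust -8): 0 + -8 = 0 (clamped to 0)
  Event 6 (sale 13): sell min(13,0)=0. stock: 0 - 0 = 0. total_sold = 18
  Event 7 (sale 22): sell min(22,0)=0. stock: 0 - 0 = 0. total_sold = 18
  Event 8 (restock 35): 0 + 35 = 35
  Event 9 (restock 40): 35 + 40 = 75
  Event 10 (restock 7): 75 + 7 = 82
  Event 11 (restock 33): 82 + 33 = 115
  Event 12 (restock 36): 115 + 36 = 151
Final: stock = 151, total_sold = 18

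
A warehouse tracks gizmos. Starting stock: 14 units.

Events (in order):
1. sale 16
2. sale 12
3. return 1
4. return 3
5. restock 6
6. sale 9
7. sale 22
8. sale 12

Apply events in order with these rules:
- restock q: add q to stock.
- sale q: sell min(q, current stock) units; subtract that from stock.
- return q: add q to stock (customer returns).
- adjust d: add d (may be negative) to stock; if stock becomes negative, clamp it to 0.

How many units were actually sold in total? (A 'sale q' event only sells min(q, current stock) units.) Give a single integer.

Answer: 24

Derivation:
Processing events:
Start: stock = 14
  Event 1 (sale 16): sell min(16,14)=14. stock: 14 - 14 = 0. total_sold = 14
  Event 2 (sale 12): sell min(12,0)=0. stock: 0 - 0 = 0. total_sold = 14
  Event 3 (return 1): 0 + 1 = 1
  Event 4 (return 3): 1 + 3 = 4
  Event 5 (restock 6): 4 + 6 = 10
  Event 6 (sale 9): sell min(9,10)=9. stock: 10 - 9 = 1. total_sold = 23
  Event 7 (sale 22): sell min(22,1)=1. stock: 1 - 1 = 0. total_sold = 24
  Event 8 (sale 12): sell min(12,0)=0. stock: 0 - 0 = 0. total_sold = 24
Final: stock = 0, total_sold = 24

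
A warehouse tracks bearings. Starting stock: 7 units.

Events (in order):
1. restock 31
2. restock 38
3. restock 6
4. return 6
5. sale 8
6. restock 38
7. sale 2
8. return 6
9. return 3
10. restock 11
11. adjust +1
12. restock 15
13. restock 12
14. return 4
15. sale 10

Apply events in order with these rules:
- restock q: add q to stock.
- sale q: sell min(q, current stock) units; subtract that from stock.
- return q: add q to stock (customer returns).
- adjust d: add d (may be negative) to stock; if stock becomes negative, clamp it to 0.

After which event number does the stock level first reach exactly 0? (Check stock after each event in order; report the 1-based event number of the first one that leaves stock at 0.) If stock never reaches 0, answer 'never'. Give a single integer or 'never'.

Processing events:
Start: stock = 7
  Event 1 (restock 31): 7 + 31 = 38
  Event 2 (restock 38): 38 + 38 = 76
  Event 3 (restock 6): 76 + 6 = 82
  Event 4 (return 6): 82 + 6 = 88
  Event 5 (sale 8): sell min(8,88)=8. stock: 88 - 8 = 80. total_sold = 8
  Event 6 (restock 38): 80 + 38 = 118
  Event 7 (sale 2): sell min(2,118)=2. stock: 118 - 2 = 116. total_sold = 10
  Event 8 (return 6): 116 + 6 = 122
  Event 9 (return 3): 122 + 3 = 125
  Event 10 (restock 11): 125 + 11 = 136
  Event 11 (adjust +1): 136 + 1 = 137
  Event 12 (restock 15): 137 + 15 = 152
  Event 13 (restock 12): 152 + 12 = 164
  Event 14 (return 4): 164 + 4 = 168
  Event 15 (sale 10): sell min(10,168)=10. stock: 168 - 10 = 158. total_sold = 20
Final: stock = 158, total_sold = 20

Stock never reaches 0.

Answer: never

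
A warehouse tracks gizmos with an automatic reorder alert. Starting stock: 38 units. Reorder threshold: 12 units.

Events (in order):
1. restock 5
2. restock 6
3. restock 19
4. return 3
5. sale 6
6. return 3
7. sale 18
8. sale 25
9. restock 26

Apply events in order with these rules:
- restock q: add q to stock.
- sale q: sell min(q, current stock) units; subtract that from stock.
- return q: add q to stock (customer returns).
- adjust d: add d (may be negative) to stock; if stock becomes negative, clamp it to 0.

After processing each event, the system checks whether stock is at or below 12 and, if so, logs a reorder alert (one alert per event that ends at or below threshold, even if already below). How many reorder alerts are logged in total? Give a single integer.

Processing events:
Start: stock = 38
  Event 1 (restock 5): 38 + 5 = 43
  Event 2 (restock 6): 43 + 6 = 49
  Event 3 (restock 19): 49 + 19 = 68
  Event 4 (return 3): 68 + 3 = 71
  Event 5 (sale 6): sell min(6,71)=6. stock: 71 - 6 = 65. total_sold = 6
  Event 6 (return 3): 65 + 3 = 68
  Event 7 (sale 18): sell min(18,68)=18. stock: 68 - 18 = 50. total_sold = 24
  Event 8 (sale 25): sell min(25,50)=25. stock: 50 - 25 = 25. total_sold = 49
  Event 9 (restock 26): 25 + 26 = 51
Final: stock = 51, total_sold = 49

Checking against threshold 12:
  After event 1: stock=43 > 12
  After event 2: stock=49 > 12
  After event 3: stock=68 > 12
  After event 4: stock=71 > 12
  After event 5: stock=65 > 12
  After event 6: stock=68 > 12
  After event 7: stock=50 > 12
  After event 8: stock=25 > 12
  After event 9: stock=51 > 12
Alert events: []. Count = 0

Answer: 0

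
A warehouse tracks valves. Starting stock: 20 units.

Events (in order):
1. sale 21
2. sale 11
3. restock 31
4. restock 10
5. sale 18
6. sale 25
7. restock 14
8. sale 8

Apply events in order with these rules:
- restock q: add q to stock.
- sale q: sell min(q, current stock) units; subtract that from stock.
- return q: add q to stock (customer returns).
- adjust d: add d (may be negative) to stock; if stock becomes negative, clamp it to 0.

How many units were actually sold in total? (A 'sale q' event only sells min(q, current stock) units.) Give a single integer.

Processing events:
Start: stock = 20
  Event 1 (sale 21): sell min(21,20)=20. stock: 20 - 20 = 0. total_sold = 20
  Event 2 (sale 11): sell min(11,0)=0. stock: 0 - 0 = 0. total_sold = 20
  Event 3 (restock 31): 0 + 31 = 31
  Event 4 (restock 10): 31 + 10 = 41
  Event 5 (sale 18): sell min(18,41)=18. stock: 41 - 18 = 23. total_sold = 38
  Event 6 (sale 25): sell min(25,23)=23. stock: 23 - 23 = 0. total_sold = 61
  Event 7 (restock 14): 0 + 14 = 14
  Event 8 (sale 8): sell min(8,14)=8. stock: 14 - 8 = 6. total_sold = 69
Final: stock = 6, total_sold = 69

Answer: 69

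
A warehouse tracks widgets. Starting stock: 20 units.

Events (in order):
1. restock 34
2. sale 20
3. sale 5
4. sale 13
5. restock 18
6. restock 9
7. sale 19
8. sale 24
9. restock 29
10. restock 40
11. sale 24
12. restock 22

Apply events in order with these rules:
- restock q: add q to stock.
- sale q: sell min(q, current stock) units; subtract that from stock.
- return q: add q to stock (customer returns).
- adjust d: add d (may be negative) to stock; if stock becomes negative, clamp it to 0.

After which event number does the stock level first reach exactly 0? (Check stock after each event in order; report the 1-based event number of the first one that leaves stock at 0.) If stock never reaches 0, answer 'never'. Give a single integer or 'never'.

Answer: 8

Derivation:
Processing events:
Start: stock = 20
  Event 1 (restock 34): 20 + 34 = 54
  Event 2 (sale 20): sell min(20,54)=20. stock: 54 - 20 = 34. total_sold = 20
  Event 3 (sale 5): sell min(5,34)=5. stock: 34 - 5 = 29. total_sold = 25
  Event 4 (sale 13): sell min(13,29)=13. stock: 29 - 13 = 16. total_sold = 38
  Event 5 (restock 18): 16 + 18 = 34
  Event 6 (restock 9): 34 + 9 = 43
  Event 7 (sale 19): sell min(19,43)=19. stock: 43 - 19 = 24. total_sold = 57
  Event 8 (sale 24): sell min(24,24)=24. stock: 24 - 24 = 0. total_sold = 81
  Event 9 (restock 29): 0 + 29 = 29
  Event 10 (restock 40): 29 + 40 = 69
  Event 11 (sale 24): sell min(24,69)=24. stock: 69 - 24 = 45. total_sold = 105
  Event 12 (restock 22): 45 + 22 = 67
Final: stock = 67, total_sold = 105

First zero at event 8.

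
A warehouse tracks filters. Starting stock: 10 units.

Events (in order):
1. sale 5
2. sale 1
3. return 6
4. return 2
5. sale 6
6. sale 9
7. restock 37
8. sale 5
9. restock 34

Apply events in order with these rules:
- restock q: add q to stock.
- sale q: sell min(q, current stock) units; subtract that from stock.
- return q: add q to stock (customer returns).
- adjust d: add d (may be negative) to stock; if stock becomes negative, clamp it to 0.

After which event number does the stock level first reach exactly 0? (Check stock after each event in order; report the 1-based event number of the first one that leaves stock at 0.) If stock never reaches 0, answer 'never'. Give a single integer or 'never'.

Answer: 6

Derivation:
Processing events:
Start: stock = 10
  Event 1 (sale 5): sell min(5,10)=5. stock: 10 - 5 = 5. total_sold = 5
  Event 2 (sale 1): sell min(1,5)=1. stock: 5 - 1 = 4. total_sold = 6
  Event 3 (return 6): 4 + 6 = 10
  Event 4 (return 2): 10 + 2 = 12
  Event 5 (sale 6): sell min(6,12)=6. stock: 12 - 6 = 6. total_sold = 12
  Event 6 (sale 9): sell min(9,6)=6. stock: 6 - 6 = 0. total_sold = 18
  Event 7 (restock 37): 0 + 37 = 37
  Event 8 (sale 5): sell min(5,37)=5. stock: 37 - 5 = 32. total_sold = 23
  Event 9 (restock 34): 32 + 34 = 66
Final: stock = 66, total_sold = 23

First zero at event 6.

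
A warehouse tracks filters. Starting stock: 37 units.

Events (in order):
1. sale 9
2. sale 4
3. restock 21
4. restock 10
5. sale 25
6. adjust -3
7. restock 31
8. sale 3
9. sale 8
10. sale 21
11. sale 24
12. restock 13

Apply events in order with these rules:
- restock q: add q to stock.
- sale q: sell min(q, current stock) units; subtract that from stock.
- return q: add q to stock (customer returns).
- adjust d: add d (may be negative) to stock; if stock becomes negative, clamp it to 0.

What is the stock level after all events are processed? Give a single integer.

Processing events:
Start: stock = 37
  Event 1 (sale 9): sell min(9,37)=9. stock: 37 - 9 = 28. total_sold = 9
  Event 2 (sale 4): sell min(4,28)=4. stock: 28 - 4 = 24. total_sold = 13
  Event 3 (restock 21): 24 + 21 = 45
  Event 4 (restock 10): 45 + 10 = 55
  Event 5 (sale 25): sell min(25,55)=25. stock: 55 - 25 = 30. total_sold = 38
  Event 6 (adjust -3): 30 + -3 = 27
  Event 7 (restock 31): 27 + 31 = 58
  Event 8 (sale 3): sell min(3,58)=3. stock: 58 - 3 = 55. total_sold = 41
  Event 9 (sale 8): sell min(8,55)=8. stock: 55 - 8 = 47. total_sold = 49
  Event 10 (sale 21): sell min(21,47)=21. stock: 47 - 21 = 26. total_sold = 70
  Event 11 (sale 24): sell min(24,26)=24. stock: 26 - 24 = 2. total_sold = 94
  Event 12 (restock 13): 2 + 13 = 15
Final: stock = 15, total_sold = 94

Answer: 15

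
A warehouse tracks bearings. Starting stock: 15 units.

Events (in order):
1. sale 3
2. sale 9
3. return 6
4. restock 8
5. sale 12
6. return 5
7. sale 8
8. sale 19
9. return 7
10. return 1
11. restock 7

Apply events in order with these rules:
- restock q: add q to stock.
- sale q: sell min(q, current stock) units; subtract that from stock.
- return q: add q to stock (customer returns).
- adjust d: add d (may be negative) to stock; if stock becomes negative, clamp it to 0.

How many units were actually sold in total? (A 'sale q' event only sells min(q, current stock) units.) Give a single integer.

Processing events:
Start: stock = 15
  Event 1 (sale 3): sell min(3,15)=3. stock: 15 - 3 = 12. total_sold = 3
  Event 2 (sale 9): sell min(9,12)=9. stock: 12 - 9 = 3. total_sold = 12
  Event 3 (return 6): 3 + 6 = 9
  Event 4 (restock 8): 9 + 8 = 17
  Event 5 (sale 12): sell min(12,17)=12. stock: 17 - 12 = 5. total_sold = 24
  Event 6 (return 5): 5 + 5 = 10
  Event 7 (sale 8): sell min(8,10)=8. stock: 10 - 8 = 2. total_sold = 32
  Event 8 (sale 19): sell min(19,2)=2. stock: 2 - 2 = 0. total_sold = 34
  Event 9 (return 7): 0 + 7 = 7
  Event 10 (return 1): 7 + 1 = 8
  Event 11 (restock 7): 8 + 7 = 15
Final: stock = 15, total_sold = 34

Answer: 34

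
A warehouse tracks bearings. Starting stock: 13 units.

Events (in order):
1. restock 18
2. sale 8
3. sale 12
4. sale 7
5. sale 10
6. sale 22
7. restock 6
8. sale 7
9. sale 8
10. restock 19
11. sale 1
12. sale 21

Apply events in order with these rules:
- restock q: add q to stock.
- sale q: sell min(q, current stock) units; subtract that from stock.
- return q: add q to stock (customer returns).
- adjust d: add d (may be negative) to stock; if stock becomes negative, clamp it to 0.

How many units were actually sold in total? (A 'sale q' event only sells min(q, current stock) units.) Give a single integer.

Processing events:
Start: stock = 13
  Event 1 (restock 18): 13 + 18 = 31
  Event 2 (sale 8): sell min(8,31)=8. stock: 31 - 8 = 23. total_sold = 8
  Event 3 (sale 12): sell min(12,23)=12. stock: 23 - 12 = 11. total_sold = 20
  Event 4 (sale 7): sell min(7,11)=7. stock: 11 - 7 = 4. total_sold = 27
  Event 5 (sale 10): sell min(10,4)=4. stock: 4 - 4 = 0. total_sold = 31
  Event 6 (sale 22): sell min(22,0)=0. stock: 0 - 0 = 0. total_sold = 31
  Event 7 (restock 6): 0 + 6 = 6
  Event 8 (sale 7): sell min(7,6)=6. stock: 6 - 6 = 0. total_sold = 37
  Event 9 (sale 8): sell min(8,0)=0. stock: 0 - 0 = 0. total_sold = 37
  Event 10 (restock 19): 0 + 19 = 19
  Event 11 (sale 1): sell min(1,19)=1. stock: 19 - 1 = 18. total_sold = 38
  Event 12 (sale 21): sell min(21,18)=18. stock: 18 - 18 = 0. total_sold = 56
Final: stock = 0, total_sold = 56

Answer: 56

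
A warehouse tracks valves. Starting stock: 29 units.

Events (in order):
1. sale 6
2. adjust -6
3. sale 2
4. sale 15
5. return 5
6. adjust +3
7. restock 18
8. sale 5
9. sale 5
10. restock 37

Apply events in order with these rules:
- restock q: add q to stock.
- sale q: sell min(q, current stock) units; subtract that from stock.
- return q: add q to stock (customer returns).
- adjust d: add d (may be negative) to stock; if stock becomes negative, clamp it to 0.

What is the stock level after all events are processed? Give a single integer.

Processing events:
Start: stock = 29
  Event 1 (sale 6): sell min(6,29)=6. stock: 29 - 6 = 23. total_sold = 6
  Event 2 (adjust -6): 23 + -6 = 17
  Event 3 (sale 2): sell min(2,17)=2. stock: 17 - 2 = 15. total_sold = 8
  Event 4 (sale 15): sell min(15,15)=15. stock: 15 - 15 = 0. total_sold = 23
  Event 5 (return 5): 0 + 5 = 5
  Event 6 (adjust +3): 5 + 3 = 8
  Event 7 (restock 18): 8 + 18 = 26
  Event 8 (sale 5): sell min(5,26)=5. stock: 26 - 5 = 21. total_sold = 28
  Event 9 (sale 5): sell min(5,21)=5. stock: 21 - 5 = 16. total_sold = 33
  Event 10 (restock 37): 16 + 37 = 53
Final: stock = 53, total_sold = 33

Answer: 53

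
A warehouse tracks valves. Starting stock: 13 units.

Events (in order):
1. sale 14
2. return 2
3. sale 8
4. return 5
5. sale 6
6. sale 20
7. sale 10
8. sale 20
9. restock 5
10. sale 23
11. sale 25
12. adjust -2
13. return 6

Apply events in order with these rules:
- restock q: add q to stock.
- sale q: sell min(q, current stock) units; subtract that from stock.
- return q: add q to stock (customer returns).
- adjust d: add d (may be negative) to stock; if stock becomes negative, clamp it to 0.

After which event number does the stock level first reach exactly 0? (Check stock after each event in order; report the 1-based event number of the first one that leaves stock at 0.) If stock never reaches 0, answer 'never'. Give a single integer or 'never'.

Processing events:
Start: stock = 13
  Event 1 (sale 14): sell min(14,13)=13. stock: 13 - 13 = 0. total_sold = 13
  Event 2 (return 2): 0 + 2 = 2
  Event 3 (sale 8): sell min(8,2)=2. stock: 2 - 2 = 0. total_sold = 15
  Event 4 (return 5): 0 + 5 = 5
  Event 5 (sale 6): sell min(6,5)=5. stock: 5 - 5 = 0. total_sold = 20
  Event 6 (sale 20): sell min(20,0)=0. stock: 0 - 0 = 0. total_sold = 20
  Event 7 (sale 10): sell min(10,0)=0. stock: 0 - 0 = 0. total_sold = 20
  Event 8 (sale 20): sell min(20,0)=0. stock: 0 - 0 = 0. total_sold = 20
  Event 9 (restock 5): 0 + 5 = 5
  Event 10 (sale 23): sell min(23,5)=5. stock: 5 - 5 = 0. total_sold = 25
  Event 11 (sale 25): sell min(25,0)=0. stock: 0 - 0 = 0. total_sold = 25
  Event 12 (adjust -2): 0 + -2 = 0 (clamped to 0)
  Event 13 (return 6): 0 + 6 = 6
Final: stock = 6, total_sold = 25

First zero at event 1.

Answer: 1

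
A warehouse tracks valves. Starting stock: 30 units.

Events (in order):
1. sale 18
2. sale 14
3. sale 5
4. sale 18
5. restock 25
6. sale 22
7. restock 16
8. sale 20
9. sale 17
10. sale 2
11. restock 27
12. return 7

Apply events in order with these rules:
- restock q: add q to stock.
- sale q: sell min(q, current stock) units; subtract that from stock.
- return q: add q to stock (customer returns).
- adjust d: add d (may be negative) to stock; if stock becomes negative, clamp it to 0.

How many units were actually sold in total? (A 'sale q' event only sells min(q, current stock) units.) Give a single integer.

Processing events:
Start: stock = 30
  Event 1 (sale 18): sell min(18,30)=18. stock: 30 - 18 = 12. total_sold = 18
  Event 2 (sale 14): sell min(14,12)=12. stock: 12 - 12 = 0. total_sold = 30
  Event 3 (sale 5): sell min(5,0)=0. stock: 0 - 0 = 0. total_sold = 30
  Event 4 (sale 18): sell min(18,0)=0. stock: 0 - 0 = 0. total_sold = 30
  Event 5 (restock 25): 0 + 25 = 25
  Event 6 (sale 22): sell min(22,25)=22. stock: 25 - 22 = 3. total_sold = 52
  Event 7 (restock 16): 3 + 16 = 19
  Event 8 (sale 20): sell min(20,19)=19. stock: 19 - 19 = 0. total_sold = 71
  Event 9 (sale 17): sell min(17,0)=0. stock: 0 - 0 = 0. total_sold = 71
  Event 10 (sale 2): sell min(2,0)=0. stock: 0 - 0 = 0. total_sold = 71
  Event 11 (restock 27): 0 + 27 = 27
  Event 12 (return 7): 27 + 7 = 34
Final: stock = 34, total_sold = 71

Answer: 71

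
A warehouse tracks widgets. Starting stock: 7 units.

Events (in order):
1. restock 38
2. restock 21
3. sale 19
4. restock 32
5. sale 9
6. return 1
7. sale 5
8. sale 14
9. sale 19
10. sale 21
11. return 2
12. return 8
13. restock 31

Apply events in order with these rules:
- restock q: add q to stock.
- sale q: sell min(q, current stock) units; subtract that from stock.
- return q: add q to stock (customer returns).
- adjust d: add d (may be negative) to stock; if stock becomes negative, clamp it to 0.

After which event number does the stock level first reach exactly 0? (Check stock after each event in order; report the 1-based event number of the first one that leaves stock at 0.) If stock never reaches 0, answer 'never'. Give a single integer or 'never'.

Answer: never

Derivation:
Processing events:
Start: stock = 7
  Event 1 (restock 38): 7 + 38 = 45
  Event 2 (restock 21): 45 + 21 = 66
  Event 3 (sale 19): sell min(19,66)=19. stock: 66 - 19 = 47. total_sold = 19
  Event 4 (restock 32): 47 + 32 = 79
  Event 5 (sale 9): sell min(9,79)=9. stock: 79 - 9 = 70. total_sold = 28
  Event 6 (return 1): 70 + 1 = 71
  Event 7 (sale 5): sell min(5,71)=5. stock: 71 - 5 = 66. total_sold = 33
  Event 8 (sale 14): sell min(14,66)=14. stock: 66 - 14 = 52. total_sold = 47
  Event 9 (sale 19): sell min(19,52)=19. stock: 52 - 19 = 33. total_sold = 66
  Event 10 (sale 21): sell min(21,33)=21. stock: 33 - 21 = 12. total_sold = 87
  Event 11 (return 2): 12 + 2 = 14
  Event 12 (return 8): 14 + 8 = 22
  Event 13 (restock 31): 22 + 31 = 53
Final: stock = 53, total_sold = 87

Stock never reaches 0.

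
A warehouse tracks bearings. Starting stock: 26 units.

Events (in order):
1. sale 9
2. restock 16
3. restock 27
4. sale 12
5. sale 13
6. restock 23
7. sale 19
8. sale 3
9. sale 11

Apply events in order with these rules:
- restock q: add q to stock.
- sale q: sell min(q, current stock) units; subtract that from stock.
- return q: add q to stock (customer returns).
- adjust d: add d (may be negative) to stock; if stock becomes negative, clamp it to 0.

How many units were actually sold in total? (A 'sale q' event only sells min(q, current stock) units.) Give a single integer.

Processing events:
Start: stock = 26
  Event 1 (sale 9): sell min(9,26)=9. stock: 26 - 9 = 17. total_sold = 9
  Event 2 (restock 16): 17 + 16 = 33
  Event 3 (restock 27): 33 + 27 = 60
  Event 4 (sale 12): sell min(12,60)=12. stock: 60 - 12 = 48. total_sold = 21
  Event 5 (sale 13): sell min(13,48)=13. stock: 48 - 13 = 35. total_sold = 34
  Event 6 (restock 23): 35 + 23 = 58
  Event 7 (sale 19): sell min(19,58)=19. stock: 58 - 19 = 39. total_sold = 53
  Event 8 (sale 3): sell min(3,39)=3. stock: 39 - 3 = 36. total_sold = 56
  Event 9 (sale 11): sell min(11,36)=11. stock: 36 - 11 = 25. total_sold = 67
Final: stock = 25, total_sold = 67

Answer: 67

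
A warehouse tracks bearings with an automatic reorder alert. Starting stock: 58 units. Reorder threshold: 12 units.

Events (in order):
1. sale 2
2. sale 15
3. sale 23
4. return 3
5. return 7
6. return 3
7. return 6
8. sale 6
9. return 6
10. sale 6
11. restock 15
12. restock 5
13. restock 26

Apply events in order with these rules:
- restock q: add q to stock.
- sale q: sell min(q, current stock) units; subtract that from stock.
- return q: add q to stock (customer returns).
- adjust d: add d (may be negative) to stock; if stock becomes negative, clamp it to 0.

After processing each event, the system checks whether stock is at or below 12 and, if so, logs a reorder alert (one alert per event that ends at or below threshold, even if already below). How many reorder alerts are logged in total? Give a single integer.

Answer: 0

Derivation:
Processing events:
Start: stock = 58
  Event 1 (sale 2): sell min(2,58)=2. stock: 58 - 2 = 56. total_sold = 2
  Event 2 (sale 15): sell min(15,56)=15. stock: 56 - 15 = 41. total_sold = 17
  Event 3 (sale 23): sell min(23,41)=23. stock: 41 - 23 = 18. total_sold = 40
  Event 4 (return 3): 18 + 3 = 21
  Event 5 (return 7): 21 + 7 = 28
  Event 6 (return 3): 28 + 3 = 31
  Event 7 (return 6): 31 + 6 = 37
  Event 8 (sale 6): sell min(6,37)=6. stock: 37 - 6 = 31. total_sold = 46
  Event 9 (return 6): 31 + 6 = 37
  Event 10 (sale 6): sell min(6,37)=6. stock: 37 - 6 = 31. total_sold = 52
  Event 11 (restock 15): 31 + 15 = 46
  Event 12 (restock 5): 46 + 5 = 51
  Event 13 (restock 26): 51 + 26 = 77
Final: stock = 77, total_sold = 52

Checking against threshold 12:
  After event 1: stock=56 > 12
  After event 2: stock=41 > 12
  After event 3: stock=18 > 12
  After event 4: stock=21 > 12
  After event 5: stock=28 > 12
  After event 6: stock=31 > 12
  After event 7: stock=37 > 12
  After event 8: stock=31 > 12
  After event 9: stock=37 > 12
  After event 10: stock=31 > 12
  After event 11: stock=46 > 12
  After event 12: stock=51 > 12
  After event 13: stock=77 > 12
Alert events: []. Count = 0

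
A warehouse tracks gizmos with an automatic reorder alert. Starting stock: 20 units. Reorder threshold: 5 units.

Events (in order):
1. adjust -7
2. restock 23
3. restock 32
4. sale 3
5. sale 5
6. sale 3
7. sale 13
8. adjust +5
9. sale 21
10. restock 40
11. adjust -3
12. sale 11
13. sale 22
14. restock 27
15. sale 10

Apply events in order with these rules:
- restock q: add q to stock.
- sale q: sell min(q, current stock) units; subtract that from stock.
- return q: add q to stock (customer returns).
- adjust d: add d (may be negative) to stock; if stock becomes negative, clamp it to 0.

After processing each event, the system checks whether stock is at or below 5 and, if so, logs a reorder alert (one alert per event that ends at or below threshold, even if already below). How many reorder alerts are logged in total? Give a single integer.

Answer: 0

Derivation:
Processing events:
Start: stock = 20
  Event 1 (adjust -7): 20 + -7 = 13
  Event 2 (restock 23): 13 + 23 = 36
  Event 3 (restock 32): 36 + 32 = 68
  Event 4 (sale 3): sell min(3,68)=3. stock: 68 - 3 = 65. total_sold = 3
  Event 5 (sale 5): sell min(5,65)=5. stock: 65 - 5 = 60. total_sold = 8
  Event 6 (sale 3): sell min(3,60)=3. stock: 60 - 3 = 57. total_sold = 11
  Event 7 (sale 13): sell min(13,57)=13. stock: 57 - 13 = 44. total_sold = 24
  Event 8 (adjust +5): 44 + 5 = 49
  Event 9 (sale 21): sell min(21,49)=21. stock: 49 - 21 = 28. total_sold = 45
  Event 10 (restock 40): 28 + 40 = 68
  Event 11 (adjust -3): 68 + -3 = 65
  Event 12 (sale 11): sell min(11,65)=11. stock: 65 - 11 = 54. total_sold = 56
  Event 13 (sale 22): sell min(22,54)=22. stock: 54 - 22 = 32. total_sold = 78
  Event 14 (restock 27): 32 + 27 = 59
  Event 15 (sale 10): sell min(10,59)=10. stock: 59 - 10 = 49. total_sold = 88
Final: stock = 49, total_sold = 88

Checking against threshold 5:
  After event 1: stock=13 > 5
  After event 2: stock=36 > 5
  After event 3: stock=68 > 5
  After event 4: stock=65 > 5
  After event 5: stock=60 > 5
  After event 6: stock=57 > 5
  After event 7: stock=44 > 5
  After event 8: stock=49 > 5
  After event 9: stock=28 > 5
  After event 10: stock=68 > 5
  After event 11: stock=65 > 5
  After event 12: stock=54 > 5
  After event 13: stock=32 > 5
  After event 14: stock=59 > 5
  After event 15: stock=49 > 5
Alert events: []. Count = 0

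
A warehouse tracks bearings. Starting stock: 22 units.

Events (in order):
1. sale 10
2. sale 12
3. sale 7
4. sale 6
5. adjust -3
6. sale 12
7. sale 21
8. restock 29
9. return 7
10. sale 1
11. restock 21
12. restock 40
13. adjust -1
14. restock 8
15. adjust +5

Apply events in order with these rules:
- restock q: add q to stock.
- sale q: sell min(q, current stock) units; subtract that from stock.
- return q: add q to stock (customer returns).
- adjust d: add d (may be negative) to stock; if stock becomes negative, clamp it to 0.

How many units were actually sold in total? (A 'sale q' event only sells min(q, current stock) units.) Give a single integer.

Answer: 23

Derivation:
Processing events:
Start: stock = 22
  Event 1 (sale 10): sell min(10,22)=10. stock: 22 - 10 = 12. total_sold = 10
  Event 2 (sale 12): sell min(12,12)=12. stock: 12 - 12 = 0. total_sold = 22
  Event 3 (sale 7): sell min(7,0)=0. stock: 0 - 0 = 0. total_sold = 22
  Event 4 (sale 6): sell min(6,0)=0. stock: 0 - 0 = 0. total_sold = 22
  Event 5 (adjust -3): 0 + -3 = 0 (clamped to 0)
  Event 6 (sale 12): sell min(12,0)=0. stock: 0 - 0 = 0. total_sold = 22
  Event 7 (sale 21): sell min(21,0)=0. stock: 0 - 0 = 0. total_sold = 22
  Event 8 (restock 29): 0 + 29 = 29
  Event 9 (return 7): 29 + 7 = 36
  Event 10 (sale 1): sell min(1,36)=1. stock: 36 - 1 = 35. total_sold = 23
  Event 11 (restock 21): 35 + 21 = 56
  Event 12 (restock 40): 56 + 40 = 96
  Event 13 (adjust -1): 96 + -1 = 95
  Event 14 (restock 8): 95 + 8 = 103
  Event 15 (adjust +5): 103 + 5 = 108
Final: stock = 108, total_sold = 23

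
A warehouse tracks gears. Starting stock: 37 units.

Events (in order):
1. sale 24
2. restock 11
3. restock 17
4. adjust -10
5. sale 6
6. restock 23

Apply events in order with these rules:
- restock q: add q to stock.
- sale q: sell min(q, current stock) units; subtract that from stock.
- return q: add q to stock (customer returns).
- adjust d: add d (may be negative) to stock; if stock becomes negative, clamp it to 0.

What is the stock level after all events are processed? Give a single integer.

Processing events:
Start: stock = 37
  Event 1 (sale 24): sell min(24,37)=24. stock: 37 - 24 = 13. total_sold = 24
  Event 2 (restock 11): 13 + 11 = 24
  Event 3 (restock 17): 24 + 17 = 41
  Event 4 (adjust -10): 41 + -10 = 31
  Event 5 (sale 6): sell min(6,31)=6. stock: 31 - 6 = 25. total_sold = 30
  Event 6 (restock 23): 25 + 23 = 48
Final: stock = 48, total_sold = 30

Answer: 48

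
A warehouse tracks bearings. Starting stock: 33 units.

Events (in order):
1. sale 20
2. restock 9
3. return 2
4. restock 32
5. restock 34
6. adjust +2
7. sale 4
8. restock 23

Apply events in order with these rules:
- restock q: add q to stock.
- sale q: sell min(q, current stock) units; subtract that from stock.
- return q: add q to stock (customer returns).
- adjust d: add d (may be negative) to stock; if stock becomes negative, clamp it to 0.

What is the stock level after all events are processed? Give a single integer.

Answer: 111

Derivation:
Processing events:
Start: stock = 33
  Event 1 (sale 20): sell min(20,33)=20. stock: 33 - 20 = 13. total_sold = 20
  Event 2 (restock 9): 13 + 9 = 22
  Event 3 (return 2): 22 + 2 = 24
  Event 4 (restock 32): 24 + 32 = 56
  Event 5 (restock 34): 56 + 34 = 90
  Event 6 (adjust +2): 90 + 2 = 92
  Event 7 (sale 4): sell min(4,92)=4. stock: 92 - 4 = 88. total_sold = 24
  Event 8 (restock 23): 88 + 23 = 111
Final: stock = 111, total_sold = 24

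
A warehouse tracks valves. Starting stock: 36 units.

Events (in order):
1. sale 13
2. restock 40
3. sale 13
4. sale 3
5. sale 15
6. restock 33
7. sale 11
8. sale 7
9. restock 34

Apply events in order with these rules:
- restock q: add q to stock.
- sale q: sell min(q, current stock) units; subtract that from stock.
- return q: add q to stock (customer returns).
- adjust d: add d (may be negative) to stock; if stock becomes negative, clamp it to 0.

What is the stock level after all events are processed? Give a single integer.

Answer: 81

Derivation:
Processing events:
Start: stock = 36
  Event 1 (sale 13): sell min(13,36)=13. stock: 36 - 13 = 23. total_sold = 13
  Event 2 (restock 40): 23 + 40 = 63
  Event 3 (sale 13): sell min(13,63)=13. stock: 63 - 13 = 50. total_sold = 26
  Event 4 (sale 3): sell min(3,50)=3. stock: 50 - 3 = 47. total_sold = 29
  Event 5 (sale 15): sell min(15,47)=15. stock: 47 - 15 = 32. total_sold = 44
  Event 6 (restock 33): 32 + 33 = 65
  Event 7 (sale 11): sell min(11,65)=11. stock: 65 - 11 = 54. total_sold = 55
  Event 8 (sale 7): sell min(7,54)=7. stock: 54 - 7 = 47. total_sold = 62
  Event 9 (restock 34): 47 + 34 = 81
Final: stock = 81, total_sold = 62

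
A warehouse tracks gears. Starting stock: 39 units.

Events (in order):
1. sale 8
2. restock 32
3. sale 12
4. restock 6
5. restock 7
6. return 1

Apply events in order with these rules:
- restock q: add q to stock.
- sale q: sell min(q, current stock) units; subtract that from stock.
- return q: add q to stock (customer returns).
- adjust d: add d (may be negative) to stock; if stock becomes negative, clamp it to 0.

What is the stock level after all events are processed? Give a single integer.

Answer: 65

Derivation:
Processing events:
Start: stock = 39
  Event 1 (sale 8): sell min(8,39)=8. stock: 39 - 8 = 31. total_sold = 8
  Event 2 (restock 32): 31 + 32 = 63
  Event 3 (sale 12): sell min(12,63)=12. stock: 63 - 12 = 51. total_sold = 20
  Event 4 (restock 6): 51 + 6 = 57
  Event 5 (restock 7): 57 + 7 = 64
  Event 6 (return 1): 64 + 1 = 65
Final: stock = 65, total_sold = 20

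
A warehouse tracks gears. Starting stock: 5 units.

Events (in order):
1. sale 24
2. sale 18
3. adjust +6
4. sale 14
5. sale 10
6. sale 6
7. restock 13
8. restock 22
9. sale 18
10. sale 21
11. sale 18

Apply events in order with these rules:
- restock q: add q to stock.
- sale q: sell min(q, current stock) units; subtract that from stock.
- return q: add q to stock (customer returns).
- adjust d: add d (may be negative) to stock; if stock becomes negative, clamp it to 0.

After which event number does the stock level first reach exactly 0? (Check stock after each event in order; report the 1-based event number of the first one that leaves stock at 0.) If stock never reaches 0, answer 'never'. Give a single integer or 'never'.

Processing events:
Start: stock = 5
  Event 1 (sale 24): sell min(24,5)=5. stock: 5 - 5 = 0. total_sold = 5
  Event 2 (sale 18): sell min(18,0)=0. stock: 0 - 0 = 0. total_sold = 5
  Event 3 (adjust +6): 0 + 6 = 6
  Event 4 (sale 14): sell min(14,6)=6. stock: 6 - 6 = 0. total_sold = 11
  Event 5 (sale 10): sell min(10,0)=0. stock: 0 - 0 = 0. total_sold = 11
  Event 6 (sale 6): sell min(6,0)=0. stock: 0 - 0 = 0. total_sold = 11
  Event 7 (restock 13): 0 + 13 = 13
  Event 8 (restock 22): 13 + 22 = 35
  Event 9 (sale 18): sell min(18,35)=18. stock: 35 - 18 = 17. total_sold = 29
  Event 10 (sale 21): sell min(21,17)=17. stock: 17 - 17 = 0. total_sold = 46
  Event 11 (sale 18): sell min(18,0)=0. stock: 0 - 0 = 0. total_sold = 46
Final: stock = 0, total_sold = 46

First zero at event 1.

Answer: 1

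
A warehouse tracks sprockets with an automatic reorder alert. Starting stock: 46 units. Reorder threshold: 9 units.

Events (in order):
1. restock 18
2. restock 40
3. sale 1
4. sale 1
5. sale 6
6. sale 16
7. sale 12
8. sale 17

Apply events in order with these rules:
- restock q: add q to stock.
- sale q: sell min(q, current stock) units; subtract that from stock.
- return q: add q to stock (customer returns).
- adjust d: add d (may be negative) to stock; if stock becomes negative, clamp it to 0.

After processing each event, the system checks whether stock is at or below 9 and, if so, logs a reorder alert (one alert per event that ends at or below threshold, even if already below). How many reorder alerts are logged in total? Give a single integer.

Answer: 0

Derivation:
Processing events:
Start: stock = 46
  Event 1 (restock 18): 46 + 18 = 64
  Event 2 (restock 40): 64 + 40 = 104
  Event 3 (sale 1): sell min(1,104)=1. stock: 104 - 1 = 103. total_sold = 1
  Event 4 (sale 1): sell min(1,103)=1. stock: 103 - 1 = 102. total_sold = 2
  Event 5 (sale 6): sell min(6,102)=6. stock: 102 - 6 = 96. total_sold = 8
  Event 6 (sale 16): sell min(16,96)=16. stock: 96 - 16 = 80. total_sold = 24
  Event 7 (sale 12): sell min(12,80)=12. stock: 80 - 12 = 68. total_sold = 36
  Event 8 (sale 17): sell min(17,68)=17. stock: 68 - 17 = 51. total_sold = 53
Final: stock = 51, total_sold = 53

Checking against threshold 9:
  After event 1: stock=64 > 9
  After event 2: stock=104 > 9
  After event 3: stock=103 > 9
  After event 4: stock=102 > 9
  After event 5: stock=96 > 9
  After event 6: stock=80 > 9
  After event 7: stock=68 > 9
  After event 8: stock=51 > 9
Alert events: []. Count = 0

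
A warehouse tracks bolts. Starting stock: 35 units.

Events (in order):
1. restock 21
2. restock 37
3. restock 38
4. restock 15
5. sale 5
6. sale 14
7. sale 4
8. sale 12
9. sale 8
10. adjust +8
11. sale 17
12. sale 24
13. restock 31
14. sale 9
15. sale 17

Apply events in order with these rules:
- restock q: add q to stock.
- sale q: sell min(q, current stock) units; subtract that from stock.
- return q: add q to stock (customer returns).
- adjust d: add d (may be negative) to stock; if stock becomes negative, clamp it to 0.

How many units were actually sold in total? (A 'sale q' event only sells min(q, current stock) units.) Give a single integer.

Answer: 110

Derivation:
Processing events:
Start: stock = 35
  Event 1 (restock 21): 35 + 21 = 56
  Event 2 (restock 37): 56 + 37 = 93
  Event 3 (restock 38): 93 + 38 = 131
  Event 4 (restock 15): 131 + 15 = 146
  Event 5 (sale 5): sell min(5,146)=5. stock: 146 - 5 = 141. total_sold = 5
  Event 6 (sale 14): sell min(14,141)=14. stock: 141 - 14 = 127. total_sold = 19
  Event 7 (sale 4): sell min(4,127)=4. stock: 127 - 4 = 123. total_sold = 23
  Event 8 (sale 12): sell min(12,123)=12. stock: 123 - 12 = 111. total_sold = 35
  Event 9 (sale 8): sell min(8,111)=8. stock: 111 - 8 = 103. total_sold = 43
  Event 10 (adjust +8): 103 + 8 = 111
  Event 11 (sale 17): sell min(17,111)=17. stock: 111 - 17 = 94. total_sold = 60
  Event 12 (sale 24): sell min(24,94)=24. stock: 94 - 24 = 70. total_sold = 84
  Event 13 (restock 31): 70 + 31 = 101
  Event 14 (sale 9): sell min(9,101)=9. stock: 101 - 9 = 92. total_sold = 93
  Event 15 (sale 17): sell min(17,92)=17. stock: 92 - 17 = 75. total_sold = 110
Final: stock = 75, total_sold = 110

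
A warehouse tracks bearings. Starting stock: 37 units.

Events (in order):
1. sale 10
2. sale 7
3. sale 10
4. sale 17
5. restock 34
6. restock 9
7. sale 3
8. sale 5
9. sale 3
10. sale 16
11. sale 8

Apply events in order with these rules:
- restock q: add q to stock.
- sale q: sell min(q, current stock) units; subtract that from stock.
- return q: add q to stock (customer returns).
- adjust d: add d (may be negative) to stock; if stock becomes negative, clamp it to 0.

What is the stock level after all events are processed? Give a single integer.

Processing events:
Start: stock = 37
  Event 1 (sale 10): sell min(10,37)=10. stock: 37 - 10 = 27. total_sold = 10
  Event 2 (sale 7): sell min(7,27)=7. stock: 27 - 7 = 20. total_sold = 17
  Event 3 (sale 10): sell min(10,20)=10. stock: 20 - 10 = 10. total_sold = 27
  Event 4 (sale 17): sell min(17,10)=10. stock: 10 - 10 = 0. total_sold = 37
  Event 5 (restock 34): 0 + 34 = 34
  Event 6 (restock 9): 34 + 9 = 43
  Event 7 (sale 3): sell min(3,43)=3. stock: 43 - 3 = 40. total_sold = 40
  Event 8 (sale 5): sell min(5,40)=5. stock: 40 - 5 = 35. total_sold = 45
  Event 9 (sale 3): sell min(3,35)=3. stock: 35 - 3 = 32. total_sold = 48
  Event 10 (sale 16): sell min(16,32)=16. stock: 32 - 16 = 16. total_sold = 64
  Event 11 (sale 8): sell min(8,16)=8. stock: 16 - 8 = 8. total_sold = 72
Final: stock = 8, total_sold = 72

Answer: 8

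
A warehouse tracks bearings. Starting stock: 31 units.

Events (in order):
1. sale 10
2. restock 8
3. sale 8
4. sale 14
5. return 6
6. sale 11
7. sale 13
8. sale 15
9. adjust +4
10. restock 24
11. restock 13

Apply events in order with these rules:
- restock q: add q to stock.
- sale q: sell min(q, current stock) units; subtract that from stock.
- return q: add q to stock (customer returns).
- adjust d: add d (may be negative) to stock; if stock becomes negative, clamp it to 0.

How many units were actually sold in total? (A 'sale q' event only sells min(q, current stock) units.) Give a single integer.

Answer: 45

Derivation:
Processing events:
Start: stock = 31
  Event 1 (sale 10): sell min(10,31)=10. stock: 31 - 10 = 21. total_sold = 10
  Event 2 (restock 8): 21 + 8 = 29
  Event 3 (sale 8): sell min(8,29)=8. stock: 29 - 8 = 21. total_sold = 18
  Event 4 (sale 14): sell min(14,21)=14. stock: 21 - 14 = 7. total_sold = 32
  Event 5 (return 6): 7 + 6 = 13
  Event 6 (sale 11): sell min(11,13)=11. stock: 13 - 11 = 2. total_sold = 43
  Event 7 (sale 13): sell min(13,2)=2. stock: 2 - 2 = 0. total_sold = 45
  Event 8 (sale 15): sell min(15,0)=0. stock: 0 - 0 = 0. total_sold = 45
  Event 9 (adjust +4): 0 + 4 = 4
  Event 10 (restock 24): 4 + 24 = 28
  Event 11 (restock 13): 28 + 13 = 41
Final: stock = 41, total_sold = 45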